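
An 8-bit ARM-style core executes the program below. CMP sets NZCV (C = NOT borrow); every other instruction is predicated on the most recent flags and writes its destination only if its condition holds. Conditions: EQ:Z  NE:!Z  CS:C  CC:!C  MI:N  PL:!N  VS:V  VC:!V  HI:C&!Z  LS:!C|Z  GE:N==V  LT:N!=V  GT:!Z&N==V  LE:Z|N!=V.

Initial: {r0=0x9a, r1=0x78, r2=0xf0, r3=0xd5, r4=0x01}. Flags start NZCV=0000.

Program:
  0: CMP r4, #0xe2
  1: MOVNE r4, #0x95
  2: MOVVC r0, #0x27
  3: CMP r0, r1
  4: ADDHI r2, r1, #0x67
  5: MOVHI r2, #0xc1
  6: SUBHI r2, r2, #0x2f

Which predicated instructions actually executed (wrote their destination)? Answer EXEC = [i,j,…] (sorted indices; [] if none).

0: ✓ CMP  NZCV=0000
1: ✓ MOVNE  r4←0x95
2: ✓ MOVVC  r0←0x27
3: ✓ CMP  NZCV=1000
4: · ADDHI
5: · MOVHI
6: · SUBHI

EXEC = [1,2]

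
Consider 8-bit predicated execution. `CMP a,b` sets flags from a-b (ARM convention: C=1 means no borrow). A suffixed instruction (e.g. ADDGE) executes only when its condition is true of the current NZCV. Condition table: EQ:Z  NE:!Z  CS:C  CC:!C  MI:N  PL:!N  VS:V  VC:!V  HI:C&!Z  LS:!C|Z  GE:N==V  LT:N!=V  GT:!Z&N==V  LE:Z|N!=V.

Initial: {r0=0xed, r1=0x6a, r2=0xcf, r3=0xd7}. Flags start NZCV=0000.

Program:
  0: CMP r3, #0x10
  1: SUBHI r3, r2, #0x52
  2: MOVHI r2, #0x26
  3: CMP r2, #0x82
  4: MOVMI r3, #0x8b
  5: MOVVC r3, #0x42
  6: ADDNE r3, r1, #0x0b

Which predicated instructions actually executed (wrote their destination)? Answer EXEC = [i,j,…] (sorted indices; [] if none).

EXEC = [1,2,4,6]

0: ✓ CMP  NZCV=1010
1: ✓ SUBHI  r3←0x7d
2: ✓ MOVHI  r2←0x26
3: ✓ CMP  NZCV=1001
4: ✓ MOVMI  r3←0x8b
5: · MOVVC
6: ✓ ADDNE  r3←0x75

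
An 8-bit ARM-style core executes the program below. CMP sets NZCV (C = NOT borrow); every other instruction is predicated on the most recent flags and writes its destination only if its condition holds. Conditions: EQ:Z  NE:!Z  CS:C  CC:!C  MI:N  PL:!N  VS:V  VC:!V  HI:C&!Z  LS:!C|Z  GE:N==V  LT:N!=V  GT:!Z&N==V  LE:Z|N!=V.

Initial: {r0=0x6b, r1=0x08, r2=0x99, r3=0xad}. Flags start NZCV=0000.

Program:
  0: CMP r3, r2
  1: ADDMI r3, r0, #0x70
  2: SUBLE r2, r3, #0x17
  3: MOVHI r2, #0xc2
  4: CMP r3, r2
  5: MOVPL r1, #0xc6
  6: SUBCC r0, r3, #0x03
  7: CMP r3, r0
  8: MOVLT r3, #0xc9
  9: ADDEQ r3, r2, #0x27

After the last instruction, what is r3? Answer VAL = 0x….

VAL = 0xad

[0] flags=0010 → (cmp)
[1] flags=0010 MI?F → skip
[2] flags=0010 LE?F → skip
[3] flags=0010 HI?T → r2=0xc2
[4] flags=1000 → (cmp)
[5] flags=1000 PL?F → skip
[6] flags=1000 CC?T → r0=0xaa
[7] flags=0010 → (cmp)
[8] flags=0010 LT?F → skip
[9] flags=0010 EQ?F → skip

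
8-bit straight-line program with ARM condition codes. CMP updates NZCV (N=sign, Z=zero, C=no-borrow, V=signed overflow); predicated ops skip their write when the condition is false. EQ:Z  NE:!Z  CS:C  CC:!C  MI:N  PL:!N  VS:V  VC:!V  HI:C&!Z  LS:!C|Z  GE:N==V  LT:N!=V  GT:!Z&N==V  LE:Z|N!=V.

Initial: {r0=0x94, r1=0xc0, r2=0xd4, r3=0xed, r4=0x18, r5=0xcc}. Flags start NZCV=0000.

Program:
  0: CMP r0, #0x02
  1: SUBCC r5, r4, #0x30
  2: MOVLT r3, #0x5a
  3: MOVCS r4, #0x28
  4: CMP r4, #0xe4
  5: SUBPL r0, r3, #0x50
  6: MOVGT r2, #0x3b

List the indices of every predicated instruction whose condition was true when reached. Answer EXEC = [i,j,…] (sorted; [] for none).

EXEC = [2,3,5,6]

[0] flags=1010 → (cmp)
[1] flags=1010 CC?F → skip
[2] flags=1010 LT?T → r3=0x5a
[3] flags=1010 CS?T → r4=0x28
[4] flags=0000 → (cmp)
[5] flags=0000 PL?T → r0=0x0a
[6] flags=0000 GT?T → r2=0x3b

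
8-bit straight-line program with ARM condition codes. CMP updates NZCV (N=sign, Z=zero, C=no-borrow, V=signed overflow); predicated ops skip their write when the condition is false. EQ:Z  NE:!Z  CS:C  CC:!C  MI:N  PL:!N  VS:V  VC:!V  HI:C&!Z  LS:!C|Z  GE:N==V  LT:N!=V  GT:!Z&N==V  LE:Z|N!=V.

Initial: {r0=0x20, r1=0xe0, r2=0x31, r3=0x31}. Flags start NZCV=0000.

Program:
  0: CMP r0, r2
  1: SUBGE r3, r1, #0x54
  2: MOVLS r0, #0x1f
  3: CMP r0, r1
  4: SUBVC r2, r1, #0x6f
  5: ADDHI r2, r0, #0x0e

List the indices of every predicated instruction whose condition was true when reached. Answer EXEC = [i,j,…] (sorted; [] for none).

[0] flags=1000 → (cmp)
[1] flags=1000 GE?F → skip
[2] flags=1000 LS?T → r0=0x1f
[3] flags=0000 → (cmp)
[4] flags=0000 VC?T → r2=0x71
[5] flags=0000 HI?F → skip

EXEC = [2,4]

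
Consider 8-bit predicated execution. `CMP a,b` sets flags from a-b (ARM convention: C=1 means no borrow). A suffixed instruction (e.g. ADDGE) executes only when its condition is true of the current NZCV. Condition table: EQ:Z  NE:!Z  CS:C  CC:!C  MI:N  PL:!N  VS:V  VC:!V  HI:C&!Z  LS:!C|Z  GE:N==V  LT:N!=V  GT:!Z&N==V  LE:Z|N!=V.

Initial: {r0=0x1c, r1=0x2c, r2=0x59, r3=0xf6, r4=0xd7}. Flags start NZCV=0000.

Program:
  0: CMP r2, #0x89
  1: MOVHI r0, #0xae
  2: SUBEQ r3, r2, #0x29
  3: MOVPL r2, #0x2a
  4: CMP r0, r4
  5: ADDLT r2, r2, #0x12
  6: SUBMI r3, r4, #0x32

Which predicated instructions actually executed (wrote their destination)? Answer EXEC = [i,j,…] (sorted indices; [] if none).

EXEC = []

0: ✓ CMP  NZCV=1001
1: · MOVHI
2: · SUBEQ
3: · MOVPL
4: ✓ CMP  NZCV=0000
5: · ADDLT
6: · SUBMI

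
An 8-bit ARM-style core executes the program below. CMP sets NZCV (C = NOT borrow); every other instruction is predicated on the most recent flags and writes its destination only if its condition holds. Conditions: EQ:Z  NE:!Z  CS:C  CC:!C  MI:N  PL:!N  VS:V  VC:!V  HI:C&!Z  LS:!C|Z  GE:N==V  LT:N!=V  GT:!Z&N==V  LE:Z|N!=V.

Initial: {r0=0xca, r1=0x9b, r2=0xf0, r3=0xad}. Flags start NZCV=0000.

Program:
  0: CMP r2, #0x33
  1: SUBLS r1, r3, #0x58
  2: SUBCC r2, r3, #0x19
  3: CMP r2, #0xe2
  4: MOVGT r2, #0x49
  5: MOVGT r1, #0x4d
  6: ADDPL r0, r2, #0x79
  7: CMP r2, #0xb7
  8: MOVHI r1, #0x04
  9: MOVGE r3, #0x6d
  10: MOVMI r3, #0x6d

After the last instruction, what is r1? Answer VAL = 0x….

0: ✓ CMP  NZCV=1010
1: · SUBLS
2: · SUBCC
3: ✓ CMP  NZCV=0010
4: ✓ MOVGT  r2←0x49
5: ✓ MOVGT  r1←0x4d
6: ✓ ADDPL  r0←0xc2
7: ✓ CMP  NZCV=1001
8: · MOVHI
9: ✓ MOVGE  r3←0x6d
10: ✓ MOVMI  r3←0x6d

VAL = 0x4d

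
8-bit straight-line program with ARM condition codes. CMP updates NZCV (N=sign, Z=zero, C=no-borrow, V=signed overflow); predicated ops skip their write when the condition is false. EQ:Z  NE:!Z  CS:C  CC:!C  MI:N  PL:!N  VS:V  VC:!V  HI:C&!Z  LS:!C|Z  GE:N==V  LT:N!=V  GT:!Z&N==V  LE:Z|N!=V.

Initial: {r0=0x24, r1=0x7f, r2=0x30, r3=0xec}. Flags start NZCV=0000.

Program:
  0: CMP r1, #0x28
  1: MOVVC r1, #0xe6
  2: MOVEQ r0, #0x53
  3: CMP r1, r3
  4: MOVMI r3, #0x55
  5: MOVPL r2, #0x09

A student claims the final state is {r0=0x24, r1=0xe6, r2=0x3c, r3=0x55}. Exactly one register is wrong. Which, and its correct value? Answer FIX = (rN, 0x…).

FIX = (r2, 0x30)

0: ✓ CMP  NZCV=0010
1: ✓ MOVVC  r1←0xe6
2: · MOVEQ
3: ✓ CMP  NZCV=1000
4: ✓ MOVMI  r3←0x55
5: · MOVPL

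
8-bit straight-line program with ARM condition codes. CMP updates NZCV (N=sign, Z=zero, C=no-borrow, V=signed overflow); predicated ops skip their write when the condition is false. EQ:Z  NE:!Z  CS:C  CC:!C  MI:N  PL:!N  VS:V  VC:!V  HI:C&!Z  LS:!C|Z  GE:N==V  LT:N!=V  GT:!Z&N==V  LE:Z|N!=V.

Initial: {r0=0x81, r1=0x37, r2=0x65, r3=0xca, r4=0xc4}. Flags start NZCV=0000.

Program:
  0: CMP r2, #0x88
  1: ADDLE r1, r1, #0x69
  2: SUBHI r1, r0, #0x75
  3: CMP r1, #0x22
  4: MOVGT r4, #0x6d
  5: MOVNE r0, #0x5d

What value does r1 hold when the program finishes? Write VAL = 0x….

[0] flags=1001 → (cmp)
[1] flags=1001 LE?F → skip
[2] flags=1001 HI?F → skip
[3] flags=0010 → (cmp)
[4] flags=0010 GT?T → r4=0x6d
[5] flags=0010 NE?T → r0=0x5d

VAL = 0x37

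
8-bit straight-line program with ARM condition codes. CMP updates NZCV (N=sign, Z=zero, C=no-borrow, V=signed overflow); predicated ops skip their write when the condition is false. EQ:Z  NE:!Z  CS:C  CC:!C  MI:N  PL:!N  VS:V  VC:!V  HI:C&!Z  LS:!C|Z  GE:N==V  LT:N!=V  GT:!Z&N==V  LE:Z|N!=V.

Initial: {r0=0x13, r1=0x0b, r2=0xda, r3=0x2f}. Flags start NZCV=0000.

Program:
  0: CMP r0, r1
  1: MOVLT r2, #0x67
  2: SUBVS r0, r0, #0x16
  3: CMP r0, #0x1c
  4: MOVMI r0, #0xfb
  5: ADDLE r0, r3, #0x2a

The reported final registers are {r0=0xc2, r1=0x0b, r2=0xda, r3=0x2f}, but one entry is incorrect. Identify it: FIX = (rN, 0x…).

FIX = (r0, 0x59)

[0] flags=0010 → (cmp)
[1] flags=0010 LT?F → skip
[2] flags=0010 VS?F → skip
[3] flags=1000 → (cmp)
[4] flags=1000 MI?T → r0=0xfb
[5] flags=1000 LE?T → r0=0x59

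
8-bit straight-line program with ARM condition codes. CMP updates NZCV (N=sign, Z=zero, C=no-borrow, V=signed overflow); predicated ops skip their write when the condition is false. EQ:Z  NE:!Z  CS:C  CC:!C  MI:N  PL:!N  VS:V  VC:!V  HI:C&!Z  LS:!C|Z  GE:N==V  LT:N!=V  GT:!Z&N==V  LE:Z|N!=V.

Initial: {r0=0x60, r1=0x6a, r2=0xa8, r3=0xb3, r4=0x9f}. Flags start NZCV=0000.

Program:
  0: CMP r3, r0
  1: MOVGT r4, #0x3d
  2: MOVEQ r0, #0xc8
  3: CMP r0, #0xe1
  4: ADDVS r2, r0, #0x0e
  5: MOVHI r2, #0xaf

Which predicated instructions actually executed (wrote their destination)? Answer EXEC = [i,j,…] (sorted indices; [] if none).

0: ✓ CMP  NZCV=0011
1: · MOVGT
2: · MOVEQ
3: ✓ CMP  NZCV=0000
4: · ADDVS
5: · MOVHI

EXEC = []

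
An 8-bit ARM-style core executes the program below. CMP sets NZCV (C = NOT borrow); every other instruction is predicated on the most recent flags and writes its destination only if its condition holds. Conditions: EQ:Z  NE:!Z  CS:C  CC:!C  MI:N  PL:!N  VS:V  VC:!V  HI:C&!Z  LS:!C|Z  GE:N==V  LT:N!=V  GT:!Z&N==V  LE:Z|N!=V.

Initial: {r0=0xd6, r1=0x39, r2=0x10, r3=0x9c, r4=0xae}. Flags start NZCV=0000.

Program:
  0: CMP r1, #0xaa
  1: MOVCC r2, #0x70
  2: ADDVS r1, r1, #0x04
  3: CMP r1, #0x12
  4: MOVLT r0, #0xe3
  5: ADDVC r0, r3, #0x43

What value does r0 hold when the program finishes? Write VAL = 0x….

VAL = 0xdf

0: ✓ CMP  NZCV=1001
1: ✓ MOVCC  r2←0x70
2: ✓ ADDVS  r1←0x3d
3: ✓ CMP  NZCV=0010
4: · MOVLT
5: ✓ ADDVC  r0←0xdf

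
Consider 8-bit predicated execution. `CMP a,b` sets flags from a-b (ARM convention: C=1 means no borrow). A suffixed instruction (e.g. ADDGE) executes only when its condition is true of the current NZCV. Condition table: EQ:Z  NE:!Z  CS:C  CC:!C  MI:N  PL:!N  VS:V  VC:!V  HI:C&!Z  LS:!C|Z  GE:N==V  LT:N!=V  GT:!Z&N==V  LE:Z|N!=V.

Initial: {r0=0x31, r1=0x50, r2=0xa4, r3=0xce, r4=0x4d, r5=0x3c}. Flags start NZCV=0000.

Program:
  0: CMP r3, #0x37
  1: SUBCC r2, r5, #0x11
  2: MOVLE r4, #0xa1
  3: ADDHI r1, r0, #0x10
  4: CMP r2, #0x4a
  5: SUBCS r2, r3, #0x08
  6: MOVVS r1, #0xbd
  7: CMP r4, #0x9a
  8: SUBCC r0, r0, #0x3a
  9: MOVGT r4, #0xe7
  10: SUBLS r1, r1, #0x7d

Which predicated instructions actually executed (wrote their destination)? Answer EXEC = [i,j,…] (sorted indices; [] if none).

EXEC = [2,3,5,6,9]

[0] flags=1010 → (cmp)
[1] flags=1010 CC?F → skip
[2] flags=1010 LE?T → r4=0xa1
[3] flags=1010 HI?T → r1=0x41
[4] flags=0011 → (cmp)
[5] flags=0011 CS?T → r2=0xc6
[6] flags=0011 VS?T → r1=0xbd
[7] flags=0010 → (cmp)
[8] flags=0010 CC?F → skip
[9] flags=0010 GT?T → r4=0xe7
[10] flags=0010 LS?F → skip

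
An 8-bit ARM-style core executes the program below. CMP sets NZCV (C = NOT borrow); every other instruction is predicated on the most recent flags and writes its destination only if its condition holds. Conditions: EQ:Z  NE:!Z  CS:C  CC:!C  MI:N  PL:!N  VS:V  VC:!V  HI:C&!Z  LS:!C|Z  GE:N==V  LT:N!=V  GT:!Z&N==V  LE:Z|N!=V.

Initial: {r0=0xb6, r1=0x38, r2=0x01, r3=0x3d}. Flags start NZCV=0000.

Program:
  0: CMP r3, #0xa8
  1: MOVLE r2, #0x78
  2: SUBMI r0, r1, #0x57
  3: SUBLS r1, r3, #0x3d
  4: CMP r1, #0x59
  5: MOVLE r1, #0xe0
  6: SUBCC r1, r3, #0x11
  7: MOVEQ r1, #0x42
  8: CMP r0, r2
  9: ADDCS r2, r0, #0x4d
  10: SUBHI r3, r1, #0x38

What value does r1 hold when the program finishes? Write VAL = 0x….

VAL = 0x2c

0: ✓ CMP  NZCV=1001
1: · MOVLE
2: ✓ SUBMI  r0←0xe1
3: ✓ SUBLS  r1←0x00
4: ✓ CMP  NZCV=1000
5: ✓ MOVLE  r1←0xe0
6: ✓ SUBCC  r1←0x2c
7: · MOVEQ
8: ✓ CMP  NZCV=1010
9: ✓ ADDCS  r2←0x2e
10: ✓ SUBHI  r3←0xf4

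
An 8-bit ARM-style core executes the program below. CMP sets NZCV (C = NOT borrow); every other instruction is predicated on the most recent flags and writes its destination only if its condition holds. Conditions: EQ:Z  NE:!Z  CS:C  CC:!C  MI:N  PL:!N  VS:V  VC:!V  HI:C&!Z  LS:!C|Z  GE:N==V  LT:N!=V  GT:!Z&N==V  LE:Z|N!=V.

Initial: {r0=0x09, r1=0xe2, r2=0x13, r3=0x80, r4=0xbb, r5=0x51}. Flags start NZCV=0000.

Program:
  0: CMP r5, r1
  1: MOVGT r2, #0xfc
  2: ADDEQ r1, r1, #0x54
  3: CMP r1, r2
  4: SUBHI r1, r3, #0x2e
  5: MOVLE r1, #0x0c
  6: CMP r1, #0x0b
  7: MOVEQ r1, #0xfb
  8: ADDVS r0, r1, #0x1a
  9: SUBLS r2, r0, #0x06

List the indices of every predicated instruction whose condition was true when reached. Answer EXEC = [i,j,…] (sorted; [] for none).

[0] flags=0000 → (cmp)
[1] flags=0000 GT?T → r2=0xfc
[2] flags=0000 EQ?F → skip
[3] flags=1000 → (cmp)
[4] flags=1000 HI?F → skip
[5] flags=1000 LE?T → r1=0x0c
[6] flags=0010 → (cmp)
[7] flags=0010 EQ?F → skip
[8] flags=0010 VS?F → skip
[9] flags=0010 LS?F → skip

EXEC = [1,5]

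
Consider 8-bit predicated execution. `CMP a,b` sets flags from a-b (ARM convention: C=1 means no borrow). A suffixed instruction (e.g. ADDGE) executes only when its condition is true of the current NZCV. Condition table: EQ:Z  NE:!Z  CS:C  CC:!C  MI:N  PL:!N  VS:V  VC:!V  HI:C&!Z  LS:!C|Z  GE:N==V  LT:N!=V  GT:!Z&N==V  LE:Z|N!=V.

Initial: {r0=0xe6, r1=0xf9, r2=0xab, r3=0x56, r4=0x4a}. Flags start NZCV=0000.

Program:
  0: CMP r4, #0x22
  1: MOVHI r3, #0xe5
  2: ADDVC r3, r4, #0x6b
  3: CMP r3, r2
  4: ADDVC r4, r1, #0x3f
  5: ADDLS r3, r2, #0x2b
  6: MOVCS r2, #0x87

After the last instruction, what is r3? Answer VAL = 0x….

VAL = 0xb5

[0] flags=0010 → (cmp)
[1] flags=0010 HI?T → r3=0xe5
[2] flags=0010 VC?T → r3=0xb5
[3] flags=0010 → (cmp)
[4] flags=0010 VC?T → r4=0x38
[5] flags=0010 LS?F → skip
[6] flags=0010 CS?T → r2=0x87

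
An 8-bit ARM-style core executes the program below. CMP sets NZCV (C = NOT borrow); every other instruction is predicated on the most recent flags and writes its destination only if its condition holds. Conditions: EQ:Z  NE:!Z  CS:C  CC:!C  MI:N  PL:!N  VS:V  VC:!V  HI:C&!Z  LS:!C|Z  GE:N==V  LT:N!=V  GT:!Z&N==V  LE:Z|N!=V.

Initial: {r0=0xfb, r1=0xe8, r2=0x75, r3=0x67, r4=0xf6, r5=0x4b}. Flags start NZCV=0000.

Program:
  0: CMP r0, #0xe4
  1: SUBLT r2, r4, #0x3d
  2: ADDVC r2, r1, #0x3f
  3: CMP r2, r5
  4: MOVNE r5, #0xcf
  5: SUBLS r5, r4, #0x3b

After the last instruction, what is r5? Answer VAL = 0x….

VAL = 0xbb

0: ✓ CMP  NZCV=0010
1: · SUBLT
2: ✓ ADDVC  r2←0x27
3: ✓ CMP  NZCV=1000
4: ✓ MOVNE  r5←0xcf
5: ✓ SUBLS  r5←0xbb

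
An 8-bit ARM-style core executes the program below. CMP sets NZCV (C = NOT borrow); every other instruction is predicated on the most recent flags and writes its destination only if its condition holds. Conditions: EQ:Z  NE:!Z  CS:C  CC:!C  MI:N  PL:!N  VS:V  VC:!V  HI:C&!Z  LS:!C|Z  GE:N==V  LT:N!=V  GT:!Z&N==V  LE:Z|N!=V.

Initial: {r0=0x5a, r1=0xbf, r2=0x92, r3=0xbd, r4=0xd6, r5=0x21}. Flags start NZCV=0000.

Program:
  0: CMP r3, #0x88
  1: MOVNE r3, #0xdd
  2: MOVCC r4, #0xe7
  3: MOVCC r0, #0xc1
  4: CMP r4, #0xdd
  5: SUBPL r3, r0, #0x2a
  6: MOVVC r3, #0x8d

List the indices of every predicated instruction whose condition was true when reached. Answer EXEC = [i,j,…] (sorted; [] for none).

[0] flags=0010 → (cmp)
[1] flags=0010 NE?T → r3=0xdd
[2] flags=0010 CC?F → skip
[3] flags=0010 CC?F → skip
[4] flags=1000 → (cmp)
[5] flags=1000 PL?F → skip
[6] flags=1000 VC?T → r3=0x8d

EXEC = [1,6]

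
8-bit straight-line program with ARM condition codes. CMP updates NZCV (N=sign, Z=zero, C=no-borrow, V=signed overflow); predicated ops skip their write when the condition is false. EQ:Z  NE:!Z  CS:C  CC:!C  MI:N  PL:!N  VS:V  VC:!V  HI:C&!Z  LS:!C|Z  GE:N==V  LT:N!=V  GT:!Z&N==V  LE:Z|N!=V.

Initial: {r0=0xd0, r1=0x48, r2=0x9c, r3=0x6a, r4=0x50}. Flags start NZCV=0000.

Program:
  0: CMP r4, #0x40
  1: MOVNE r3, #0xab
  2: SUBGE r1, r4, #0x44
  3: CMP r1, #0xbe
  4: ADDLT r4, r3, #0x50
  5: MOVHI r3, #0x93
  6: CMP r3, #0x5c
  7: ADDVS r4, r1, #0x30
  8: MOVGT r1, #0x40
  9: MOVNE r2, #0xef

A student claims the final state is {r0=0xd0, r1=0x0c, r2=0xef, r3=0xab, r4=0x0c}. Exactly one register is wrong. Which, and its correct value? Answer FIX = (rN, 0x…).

[0] flags=0010 → (cmp)
[1] flags=0010 NE?T → r3=0xab
[2] flags=0010 GE?T → r1=0x0c
[3] flags=0000 → (cmp)
[4] flags=0000 LT?F → skip
[5] flags=0000 HI?F → skip
[6] flags=0011 → (cmp)
[7] flags=0011 VS?T → r4=0x3c
[8] flags=0011 GT?F → skip
[9] flags=0011 NE?T → r2=0xef

FIX = (r4, 0x3c)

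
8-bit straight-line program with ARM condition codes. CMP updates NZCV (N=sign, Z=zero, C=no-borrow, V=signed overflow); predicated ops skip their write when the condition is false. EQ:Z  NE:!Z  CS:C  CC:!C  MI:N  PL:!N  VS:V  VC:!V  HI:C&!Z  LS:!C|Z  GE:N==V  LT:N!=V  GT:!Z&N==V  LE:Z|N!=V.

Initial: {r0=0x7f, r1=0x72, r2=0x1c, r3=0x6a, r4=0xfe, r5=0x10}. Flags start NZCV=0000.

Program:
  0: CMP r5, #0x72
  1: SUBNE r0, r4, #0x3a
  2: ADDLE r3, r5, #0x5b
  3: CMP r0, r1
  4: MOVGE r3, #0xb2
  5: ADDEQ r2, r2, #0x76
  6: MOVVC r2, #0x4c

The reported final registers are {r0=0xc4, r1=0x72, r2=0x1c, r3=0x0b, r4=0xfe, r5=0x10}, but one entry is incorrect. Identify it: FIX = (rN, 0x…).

FIX = (r3, 0x6b)

0: ✓ CMP  NZCV=1000
1: ✓ SUBNE  r0←0xc4
2: ✓ ADDLE  r3←0x6b
3: ✓ CMP  NZCV=0011
4: · MOVGE
5: · ADDEQ
6: · MOVVC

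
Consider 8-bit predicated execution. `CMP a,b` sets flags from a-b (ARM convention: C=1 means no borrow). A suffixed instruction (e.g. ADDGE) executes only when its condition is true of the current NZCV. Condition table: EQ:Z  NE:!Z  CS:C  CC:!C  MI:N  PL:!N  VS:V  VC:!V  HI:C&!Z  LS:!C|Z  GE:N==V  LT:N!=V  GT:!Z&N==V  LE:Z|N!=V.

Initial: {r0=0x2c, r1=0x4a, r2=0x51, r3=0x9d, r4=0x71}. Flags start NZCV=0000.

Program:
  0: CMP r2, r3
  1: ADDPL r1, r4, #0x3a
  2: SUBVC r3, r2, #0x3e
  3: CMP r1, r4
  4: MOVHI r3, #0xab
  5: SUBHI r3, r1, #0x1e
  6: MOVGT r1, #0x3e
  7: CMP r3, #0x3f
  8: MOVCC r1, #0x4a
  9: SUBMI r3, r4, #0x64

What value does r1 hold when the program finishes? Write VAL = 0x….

VAL = 0x4a

0: ✓ CMP  NZCV=1001
1: · ADDPL
2: · SUBVC
3: ✓ CMP  NZCV=1000
4: · MOVHI
5: · SUBHI
6: · MOVGT
7: ✓ CMP  NZCV=0011
8: · MOVCC
9: · SUBMI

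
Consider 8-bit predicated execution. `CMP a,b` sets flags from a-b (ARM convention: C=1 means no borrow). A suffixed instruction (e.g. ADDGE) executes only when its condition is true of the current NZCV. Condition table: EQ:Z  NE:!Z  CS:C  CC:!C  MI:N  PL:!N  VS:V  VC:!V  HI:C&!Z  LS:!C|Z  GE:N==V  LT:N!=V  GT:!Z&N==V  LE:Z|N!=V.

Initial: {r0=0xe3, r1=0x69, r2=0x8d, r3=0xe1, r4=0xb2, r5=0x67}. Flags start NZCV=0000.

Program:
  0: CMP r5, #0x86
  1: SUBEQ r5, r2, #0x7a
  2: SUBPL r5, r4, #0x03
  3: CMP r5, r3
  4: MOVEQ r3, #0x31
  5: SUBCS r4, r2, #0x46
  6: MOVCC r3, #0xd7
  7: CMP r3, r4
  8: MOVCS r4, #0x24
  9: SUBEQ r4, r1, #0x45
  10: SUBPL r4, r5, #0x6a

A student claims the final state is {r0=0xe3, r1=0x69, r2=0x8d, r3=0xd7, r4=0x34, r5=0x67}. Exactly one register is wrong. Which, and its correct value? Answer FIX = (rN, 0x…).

[0] flags=1001 → (cmp)
[1] flags=1001 EQ?F → skip
[2] flags=1001 PL?F → skip
[3] flags=1001 → (cmp)
[4] flags=1001 EQ?F → skip
[5] flags=1001 CS?F → skip
[6] flags=1001 CC?T → r3=0xd7
[7] flags=0010 → (cmp)
[8] flags=0010 CS?T → r4=0x24
[9] flags=0010 EQ?F → skip
[10] flags=0010 PL?T → r4=0xfd

FIX = (r4, 0xfd)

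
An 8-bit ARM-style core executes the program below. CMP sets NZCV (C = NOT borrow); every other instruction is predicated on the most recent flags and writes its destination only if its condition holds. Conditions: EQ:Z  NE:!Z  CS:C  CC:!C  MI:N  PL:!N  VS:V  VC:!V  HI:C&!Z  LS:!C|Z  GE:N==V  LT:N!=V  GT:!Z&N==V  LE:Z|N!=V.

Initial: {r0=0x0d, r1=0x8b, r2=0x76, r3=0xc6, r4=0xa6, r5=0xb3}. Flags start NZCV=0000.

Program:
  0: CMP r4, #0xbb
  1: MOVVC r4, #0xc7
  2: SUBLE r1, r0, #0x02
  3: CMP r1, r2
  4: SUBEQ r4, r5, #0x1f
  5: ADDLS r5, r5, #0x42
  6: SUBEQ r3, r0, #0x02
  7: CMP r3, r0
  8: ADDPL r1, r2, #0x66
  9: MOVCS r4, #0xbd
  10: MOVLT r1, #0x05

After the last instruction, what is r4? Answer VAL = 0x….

0: ✓ CMP  NZCV=1000
1: ✓ MOVVC  r4←0xc7
2: ✓ SUBLE  r1←0x0b
3: ✓ CMP  NZCV=1000
4: · SUBEQ
5: ✓ ADDLS  r5←0xf5
6: · SUBEQ
7: ✓ CMP  NZCV=1010
8: · ADDPL
9: ✓ MOVCS  r4←0xbd
10: ✓ MOVLT  r1←0x05

VAL = 0xbd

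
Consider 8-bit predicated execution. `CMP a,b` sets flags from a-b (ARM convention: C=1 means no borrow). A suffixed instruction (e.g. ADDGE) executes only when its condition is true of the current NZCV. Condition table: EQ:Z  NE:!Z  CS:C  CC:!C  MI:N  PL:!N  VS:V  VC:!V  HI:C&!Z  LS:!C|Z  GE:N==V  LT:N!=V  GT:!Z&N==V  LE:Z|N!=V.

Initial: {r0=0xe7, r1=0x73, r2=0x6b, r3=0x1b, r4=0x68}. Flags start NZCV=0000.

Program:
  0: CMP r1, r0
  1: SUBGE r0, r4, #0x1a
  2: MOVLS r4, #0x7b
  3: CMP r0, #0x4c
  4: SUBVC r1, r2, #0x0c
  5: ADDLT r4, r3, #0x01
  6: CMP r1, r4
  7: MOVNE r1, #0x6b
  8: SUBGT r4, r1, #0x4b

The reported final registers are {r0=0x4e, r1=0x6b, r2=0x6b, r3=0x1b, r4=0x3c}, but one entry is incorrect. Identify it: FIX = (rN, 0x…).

[0] flags=1001 → (cmp)
[1] flags=1001 GE?T → r0=0x4e
[2] flags=1001 LS?T → r4=0x7b
[3] flags=0010 → (cmp)
[4] flags=0010 VC?T → r1=0x5f
[5] flags=0010 LT?F → skip
[6] flags=1000 → (cmp)
[7] flags=1000 NE?T → r1=0x6b
[8] flags=1000 GT?F → skip

FIX = (r4, 0x7b)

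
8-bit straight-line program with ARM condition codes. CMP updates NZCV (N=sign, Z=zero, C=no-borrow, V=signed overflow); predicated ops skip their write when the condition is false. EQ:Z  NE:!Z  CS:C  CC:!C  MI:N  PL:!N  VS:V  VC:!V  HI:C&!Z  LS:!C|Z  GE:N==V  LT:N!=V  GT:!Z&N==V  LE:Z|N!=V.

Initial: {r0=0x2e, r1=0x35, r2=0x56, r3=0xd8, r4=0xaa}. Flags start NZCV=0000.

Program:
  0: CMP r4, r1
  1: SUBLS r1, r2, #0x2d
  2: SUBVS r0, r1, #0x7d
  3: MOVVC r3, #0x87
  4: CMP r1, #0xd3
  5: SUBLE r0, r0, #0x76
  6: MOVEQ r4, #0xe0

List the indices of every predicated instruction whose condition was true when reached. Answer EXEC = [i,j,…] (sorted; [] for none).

EXEC = [2]

[0] flags=0011 → (cmp)
[1] flags=0011 LS?F → skip
[2] flags=0011 VS?T → r0=0xb8
[3] flags=0011 VC?F → skip
[4] flags=0000 → (cmp)
[5] flags=0000 LE?F → skip
[6] flags=0000 EQ?F → skip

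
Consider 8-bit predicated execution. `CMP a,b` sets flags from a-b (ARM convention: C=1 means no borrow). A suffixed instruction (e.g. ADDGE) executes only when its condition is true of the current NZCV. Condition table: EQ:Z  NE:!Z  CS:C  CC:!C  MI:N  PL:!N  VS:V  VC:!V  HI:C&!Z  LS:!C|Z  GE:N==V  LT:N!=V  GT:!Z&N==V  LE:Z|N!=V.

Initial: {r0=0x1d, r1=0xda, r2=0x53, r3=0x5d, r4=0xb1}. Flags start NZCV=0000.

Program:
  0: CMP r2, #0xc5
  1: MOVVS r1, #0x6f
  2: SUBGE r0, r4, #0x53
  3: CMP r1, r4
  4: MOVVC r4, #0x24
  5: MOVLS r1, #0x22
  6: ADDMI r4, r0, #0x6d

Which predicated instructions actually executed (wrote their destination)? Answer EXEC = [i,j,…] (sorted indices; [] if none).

EXEC = [1,2,5,6]

[0] flags=1001 → (cmp)
[1] flags=1001 VS?T → r1=0x6f
[2] flags=1001 GE?T → r0=0x5e
[3] flags=1001 → (cmp)
[4] flags=1001 VC?F → skip
[5] flags=1001 LS?T → r1=0x22
[6] flags=1001 MI?T → r4=0xcb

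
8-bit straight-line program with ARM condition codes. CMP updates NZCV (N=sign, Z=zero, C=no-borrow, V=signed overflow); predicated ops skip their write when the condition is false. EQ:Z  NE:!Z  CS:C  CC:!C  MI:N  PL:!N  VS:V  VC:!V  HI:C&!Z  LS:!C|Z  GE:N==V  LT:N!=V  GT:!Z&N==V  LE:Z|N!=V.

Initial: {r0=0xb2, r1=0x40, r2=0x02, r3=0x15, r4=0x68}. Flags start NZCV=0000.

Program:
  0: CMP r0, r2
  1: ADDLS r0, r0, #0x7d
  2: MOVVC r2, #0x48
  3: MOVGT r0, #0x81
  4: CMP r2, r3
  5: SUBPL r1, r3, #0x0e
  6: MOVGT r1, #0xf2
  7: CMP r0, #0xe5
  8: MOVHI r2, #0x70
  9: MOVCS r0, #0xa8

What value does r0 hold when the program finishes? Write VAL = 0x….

VAL = 0xb2

[0] flags=1010 → (cmp)
[1] flags=1010 LS?F → skip
[2] flags=1010 VC?T → r2=0x48
[3] flags=1010 GT?F → skip
[4] flags=0010 → (cmp)
[5] flags=0010 PL?T → r1=0x07
[6] flags=0010 GT?T → r1=0xf2
[7] flags=1000 → (cmp)
[8] flags=1000 HI?F → skip
[9] flags=1000 CS?F → skip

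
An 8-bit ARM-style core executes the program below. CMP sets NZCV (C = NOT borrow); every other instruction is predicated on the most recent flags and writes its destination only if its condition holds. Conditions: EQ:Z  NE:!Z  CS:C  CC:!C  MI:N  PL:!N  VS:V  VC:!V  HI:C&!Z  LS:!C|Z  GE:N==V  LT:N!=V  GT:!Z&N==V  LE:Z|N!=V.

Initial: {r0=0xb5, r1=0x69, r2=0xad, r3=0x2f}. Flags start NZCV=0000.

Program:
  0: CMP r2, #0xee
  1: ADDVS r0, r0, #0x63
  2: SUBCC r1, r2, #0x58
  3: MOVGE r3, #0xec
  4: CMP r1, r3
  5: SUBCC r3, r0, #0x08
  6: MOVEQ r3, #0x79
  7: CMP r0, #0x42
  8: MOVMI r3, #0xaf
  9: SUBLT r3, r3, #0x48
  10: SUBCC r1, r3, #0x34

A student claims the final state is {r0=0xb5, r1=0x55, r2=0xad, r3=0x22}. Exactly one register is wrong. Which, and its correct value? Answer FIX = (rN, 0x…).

[0] flags=1000 → (cmp)
[1] flags=1000 VS?F → skip
[2] flags=1000 CC?T → r1=0x55
[3] flags=1000 GE?F → skip
[4] flags=0010 → (cmp)
[5] flags=0010 CC?F → skip
[6] flags=0010 EQ?F → skip
[7] flags=0011 → (cmp)
[8] flags=0011 MI?F → skip
[9] flags=0011 LT?T → r3=0xe7
[10] flags=0011 CC?F → skip

FIX = (r3, 0xe7)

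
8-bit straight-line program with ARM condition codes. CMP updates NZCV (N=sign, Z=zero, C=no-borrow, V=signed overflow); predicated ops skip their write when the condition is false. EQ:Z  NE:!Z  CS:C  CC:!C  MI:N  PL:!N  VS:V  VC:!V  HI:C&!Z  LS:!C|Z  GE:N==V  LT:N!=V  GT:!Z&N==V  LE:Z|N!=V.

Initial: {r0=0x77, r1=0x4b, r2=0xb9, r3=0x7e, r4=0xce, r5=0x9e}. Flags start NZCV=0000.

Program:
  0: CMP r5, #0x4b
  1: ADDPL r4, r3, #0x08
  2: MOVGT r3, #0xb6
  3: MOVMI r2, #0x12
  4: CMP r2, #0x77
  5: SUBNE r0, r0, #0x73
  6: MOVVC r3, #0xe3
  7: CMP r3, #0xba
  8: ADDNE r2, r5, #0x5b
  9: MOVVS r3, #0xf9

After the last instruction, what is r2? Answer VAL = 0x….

[0] flags=0011 → (cmp)
[1] flags=0011 PL?T → r4=0x86
[2] flags=0011 GT?F → skip
[3] flags=0011 MI?F → skip
[4] flags=0011 → (cmp)
[5] flags=0011 NE?T → r0=0x04
[6] flags=0011 VC?F → skip
[7] flags=1001 → (cmp)
[8] flags=1001 NE?T → r2=0xf9
[9] flags=1001 VS?T → r3=0xf9

VAL = 0xf9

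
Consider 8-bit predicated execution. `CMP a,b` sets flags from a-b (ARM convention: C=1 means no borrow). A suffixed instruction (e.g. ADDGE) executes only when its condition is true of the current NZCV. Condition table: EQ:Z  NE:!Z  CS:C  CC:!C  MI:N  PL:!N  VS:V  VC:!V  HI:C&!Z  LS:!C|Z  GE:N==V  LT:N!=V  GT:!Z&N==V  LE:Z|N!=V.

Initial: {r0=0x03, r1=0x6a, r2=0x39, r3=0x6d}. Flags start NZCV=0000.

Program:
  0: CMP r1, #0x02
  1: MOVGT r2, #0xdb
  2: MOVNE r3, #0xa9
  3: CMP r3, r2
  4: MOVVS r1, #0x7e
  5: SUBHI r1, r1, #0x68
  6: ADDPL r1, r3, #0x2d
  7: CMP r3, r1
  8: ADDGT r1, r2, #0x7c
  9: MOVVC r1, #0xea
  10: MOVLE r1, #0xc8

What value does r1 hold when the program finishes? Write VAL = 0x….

[0] flags=0010 → (cmp)
[1] flags=0010 GT?T → r2=0xdb
[2] flags=0010 NE?T → r3=0xa9
[3] flags=1000 → (cmp)
[4] flags=1000 VS?F → skip
[5] flags=1000 HI?F → skip
[6] flags=1000 PL?F → skip
[7] flags=0011 → (cmp)
[8] flags=0011 GT?F → skip
[9] flags=0011 VC?F → skip
[10] flags=0011 LE?T → r1=0xc8

VAL = 0xc8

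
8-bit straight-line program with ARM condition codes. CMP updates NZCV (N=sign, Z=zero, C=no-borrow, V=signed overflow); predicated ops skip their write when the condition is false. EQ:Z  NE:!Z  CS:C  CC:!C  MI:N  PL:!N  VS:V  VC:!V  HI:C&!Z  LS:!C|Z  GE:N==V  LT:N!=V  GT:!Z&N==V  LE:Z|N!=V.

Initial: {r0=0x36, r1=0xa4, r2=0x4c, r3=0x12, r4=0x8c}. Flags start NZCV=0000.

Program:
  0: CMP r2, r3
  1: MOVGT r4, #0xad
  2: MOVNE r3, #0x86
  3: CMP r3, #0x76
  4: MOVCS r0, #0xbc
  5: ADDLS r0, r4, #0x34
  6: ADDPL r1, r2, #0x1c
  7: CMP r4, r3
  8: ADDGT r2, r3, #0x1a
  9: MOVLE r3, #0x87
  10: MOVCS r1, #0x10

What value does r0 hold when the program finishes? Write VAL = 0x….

VAL = 0xbc

[0] flags=0010 → (cmp)
[1] flags=0010 GT?T → r4=0xad
[2] flags=0010 NE?T → r3=0x86
[3] flags=0011 → (cmp)
[4] flags=0011 CS?T → r0=0xbc
[5] flags=0011 LS?F → skip
[6] flags=0011 PL?T → r1=0x68
[7] flags=0010 → (cmp)
[8] flags=0010 GT?T → r2=0xa0
[9] flags=0010 LE?F → skip
[10] flags=0010 CS?T → r1=0x10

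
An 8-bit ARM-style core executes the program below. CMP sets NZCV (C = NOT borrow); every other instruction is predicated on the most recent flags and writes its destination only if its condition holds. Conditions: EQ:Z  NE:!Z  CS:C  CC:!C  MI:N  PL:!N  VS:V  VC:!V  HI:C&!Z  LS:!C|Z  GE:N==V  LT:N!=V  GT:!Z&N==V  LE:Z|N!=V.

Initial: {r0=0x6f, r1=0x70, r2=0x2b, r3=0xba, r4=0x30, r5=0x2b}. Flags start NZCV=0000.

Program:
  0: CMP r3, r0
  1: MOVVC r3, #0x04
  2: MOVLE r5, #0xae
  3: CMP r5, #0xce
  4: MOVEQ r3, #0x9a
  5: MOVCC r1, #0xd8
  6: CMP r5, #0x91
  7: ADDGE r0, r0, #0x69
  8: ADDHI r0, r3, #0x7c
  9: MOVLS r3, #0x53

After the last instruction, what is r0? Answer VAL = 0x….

VAL = 0x36

[0] flags=0011 → (cmp)
[1] flags=0011 VC?F → skip
[2] flags=0011 LE?T → r5=0xae
[3] flags=1000 → (cmp)
[4] flags=1000 EQ?F → skip
[5] flags=1000 CC?T → r1=0xd8
[6] flags=0010 → (cmp)
[7] flags=0010 GE?T → r0=0xd8
[8] flags=0010 HI?T → r0=0x36
[9] flags=0010 LS?F → skip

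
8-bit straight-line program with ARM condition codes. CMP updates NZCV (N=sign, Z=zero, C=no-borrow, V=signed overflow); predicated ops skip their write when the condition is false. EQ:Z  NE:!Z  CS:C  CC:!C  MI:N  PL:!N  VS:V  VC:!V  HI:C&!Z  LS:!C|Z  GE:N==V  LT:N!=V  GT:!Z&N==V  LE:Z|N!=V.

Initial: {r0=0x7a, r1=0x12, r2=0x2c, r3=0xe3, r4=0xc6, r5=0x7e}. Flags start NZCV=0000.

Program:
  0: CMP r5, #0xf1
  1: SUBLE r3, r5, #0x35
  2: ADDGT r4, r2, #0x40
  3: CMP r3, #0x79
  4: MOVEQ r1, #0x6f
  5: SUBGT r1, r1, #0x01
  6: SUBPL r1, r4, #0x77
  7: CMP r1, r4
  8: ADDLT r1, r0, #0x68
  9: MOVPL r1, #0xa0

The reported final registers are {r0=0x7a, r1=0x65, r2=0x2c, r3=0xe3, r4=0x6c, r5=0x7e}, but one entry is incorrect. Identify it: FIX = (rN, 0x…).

FIX = (r1, 0xe2)

0: ✓ CMP  NZCV=1001
1: · SUBLE
2: ✓ ADDGT  r4←0x6c
3: ✓ CMP  NZCV=0011
4: · MOVEQ
5: · SUBGT
6: ✓ SUBPL  r1←0xf5
7: ✓ CMP  NZCV=1010
8: ✓ ADDLT  r1←0xe2
9: · MOVPL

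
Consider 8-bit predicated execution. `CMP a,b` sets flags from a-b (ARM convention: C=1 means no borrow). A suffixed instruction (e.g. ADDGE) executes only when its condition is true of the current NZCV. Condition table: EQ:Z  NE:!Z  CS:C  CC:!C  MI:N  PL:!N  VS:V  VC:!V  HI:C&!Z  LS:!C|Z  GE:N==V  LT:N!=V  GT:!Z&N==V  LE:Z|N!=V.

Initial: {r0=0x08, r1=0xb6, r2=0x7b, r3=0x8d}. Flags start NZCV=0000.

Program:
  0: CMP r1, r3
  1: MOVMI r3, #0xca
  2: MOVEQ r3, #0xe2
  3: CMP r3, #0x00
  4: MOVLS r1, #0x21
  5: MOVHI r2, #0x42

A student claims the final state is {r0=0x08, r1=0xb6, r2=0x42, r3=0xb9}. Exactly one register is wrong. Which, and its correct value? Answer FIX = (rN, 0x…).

FIX = (r3, 0x8d)

0: ✓ CMP  NZCV=0010
1: · MOVMI
2: · MOVEQ
3: ✓ CMP  NZCV=1010
4: · MOVLS
5: ✓ MOVHI  r2←0x42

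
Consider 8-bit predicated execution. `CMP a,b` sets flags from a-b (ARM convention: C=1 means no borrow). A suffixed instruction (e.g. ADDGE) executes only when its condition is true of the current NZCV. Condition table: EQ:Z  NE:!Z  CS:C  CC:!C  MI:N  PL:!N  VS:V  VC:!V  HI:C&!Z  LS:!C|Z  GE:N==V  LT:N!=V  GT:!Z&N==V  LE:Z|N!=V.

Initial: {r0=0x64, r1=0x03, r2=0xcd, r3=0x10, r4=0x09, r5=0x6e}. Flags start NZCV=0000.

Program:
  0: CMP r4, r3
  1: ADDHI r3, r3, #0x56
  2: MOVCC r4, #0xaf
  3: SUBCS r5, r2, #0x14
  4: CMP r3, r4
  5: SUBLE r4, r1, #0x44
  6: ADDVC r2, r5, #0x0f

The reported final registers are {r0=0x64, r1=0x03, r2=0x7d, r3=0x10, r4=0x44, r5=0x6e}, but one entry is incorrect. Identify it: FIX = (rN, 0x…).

FIX = (r4, 0xaf)

[0] flags=1000 → (cmp)
[1] flags=1000 HI?F → skip
[2] flags=1000 CC?T → r4=0xaf
[3] flags=1000 CS?F → skip
[4] flags=0000 → (cmp)
[5] flags=0000 LE?F → skip
[6] flags=0000 VC?T → r2=0x7d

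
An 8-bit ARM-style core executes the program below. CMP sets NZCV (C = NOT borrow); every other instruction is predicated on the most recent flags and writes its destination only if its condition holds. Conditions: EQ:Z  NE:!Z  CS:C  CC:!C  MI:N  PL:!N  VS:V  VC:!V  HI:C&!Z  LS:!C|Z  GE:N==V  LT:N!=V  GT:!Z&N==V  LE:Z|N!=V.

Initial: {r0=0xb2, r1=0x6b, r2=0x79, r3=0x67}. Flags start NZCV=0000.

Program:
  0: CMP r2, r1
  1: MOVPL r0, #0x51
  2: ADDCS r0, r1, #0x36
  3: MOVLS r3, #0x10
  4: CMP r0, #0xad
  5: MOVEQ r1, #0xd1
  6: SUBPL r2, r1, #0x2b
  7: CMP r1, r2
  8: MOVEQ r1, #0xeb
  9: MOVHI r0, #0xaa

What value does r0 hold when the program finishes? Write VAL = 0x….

VAL = 0xa1

[0] flags=0010 → (cmp)
[1] flags=0010 PL?T → r0=0x51
[2] flags=0010 CS?T → r0=0xa1
[3] flags=0010 LS?F → skip
[4] flags=1000 → (cmp)
[5] flags=1000 EQ?F → skip
[6] flags=1000 PL?F → skip
[7] flags=1000 → (cmp)
[8] flags=1000 EQ?F → skip
[9] flags=1000 HI?F → skip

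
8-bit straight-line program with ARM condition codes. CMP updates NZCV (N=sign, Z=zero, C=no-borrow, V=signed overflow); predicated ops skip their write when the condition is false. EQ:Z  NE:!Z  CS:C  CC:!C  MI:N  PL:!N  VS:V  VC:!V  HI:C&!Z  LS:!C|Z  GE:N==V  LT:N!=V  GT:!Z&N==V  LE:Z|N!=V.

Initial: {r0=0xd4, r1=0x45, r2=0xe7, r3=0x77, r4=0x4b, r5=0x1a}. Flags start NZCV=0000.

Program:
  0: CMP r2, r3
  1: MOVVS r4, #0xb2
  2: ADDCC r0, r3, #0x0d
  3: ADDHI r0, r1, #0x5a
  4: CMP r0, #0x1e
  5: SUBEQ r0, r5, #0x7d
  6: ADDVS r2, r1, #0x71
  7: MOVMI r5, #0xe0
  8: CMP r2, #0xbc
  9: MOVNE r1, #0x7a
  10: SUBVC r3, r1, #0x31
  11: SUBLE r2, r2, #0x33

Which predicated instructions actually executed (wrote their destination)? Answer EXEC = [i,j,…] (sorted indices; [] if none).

EXEC = [1,3,7,9,10]

[0] flags=0011 → (cmp)
[1] flags=0011 VS?T → r4=0xb2
[2] flags=0011 CC?F → skip
[3] flags=0011 HI?T → r0=0x9f
[4] flags=1010 → (cmp)
[5] flags=1010 EQ?F → skip
[6] flags=1010 VS?F → skip
[7] flags=1010 MI?T → r5=0xe0
[8] flags=0010 → (cmp)
[9] flags=0010 NE?T → r1=0x7a
[10] flags=0010 VC?T → r3=0x49
[11] flags=0010 LE?F → skip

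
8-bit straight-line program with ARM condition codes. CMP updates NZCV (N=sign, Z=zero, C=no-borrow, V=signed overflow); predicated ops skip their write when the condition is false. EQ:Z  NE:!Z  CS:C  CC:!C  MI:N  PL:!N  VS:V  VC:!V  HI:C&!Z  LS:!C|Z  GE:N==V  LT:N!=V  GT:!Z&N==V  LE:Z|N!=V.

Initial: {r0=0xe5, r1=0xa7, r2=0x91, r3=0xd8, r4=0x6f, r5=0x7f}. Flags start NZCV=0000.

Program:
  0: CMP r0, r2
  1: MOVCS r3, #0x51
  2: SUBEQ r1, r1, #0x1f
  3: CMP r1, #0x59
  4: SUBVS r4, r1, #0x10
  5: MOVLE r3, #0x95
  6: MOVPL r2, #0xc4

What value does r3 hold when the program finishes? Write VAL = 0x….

VAL = 0x95

0: ✓ CMP  NZCV=0010
1: ✓ MOVCS  r3←0x51
2: · SUBEQ
3: ✓ CMP  NZCV=0011
4: ✓ SUBVS  r4←0x97
5: ✓ MOVLE  r3←0x95
6: ✓ MOVPL  r2←0xc4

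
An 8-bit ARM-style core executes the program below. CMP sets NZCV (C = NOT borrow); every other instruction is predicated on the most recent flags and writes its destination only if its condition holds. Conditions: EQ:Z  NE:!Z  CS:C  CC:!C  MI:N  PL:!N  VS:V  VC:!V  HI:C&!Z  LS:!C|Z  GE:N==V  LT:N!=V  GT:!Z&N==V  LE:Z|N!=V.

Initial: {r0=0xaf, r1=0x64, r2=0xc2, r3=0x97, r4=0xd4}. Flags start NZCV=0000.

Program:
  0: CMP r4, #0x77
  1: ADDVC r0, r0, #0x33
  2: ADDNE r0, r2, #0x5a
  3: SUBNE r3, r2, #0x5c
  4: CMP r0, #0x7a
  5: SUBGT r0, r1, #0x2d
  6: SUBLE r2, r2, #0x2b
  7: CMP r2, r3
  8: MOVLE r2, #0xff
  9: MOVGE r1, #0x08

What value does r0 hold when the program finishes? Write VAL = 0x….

VAL = 0x1c

0: ✓ CMP  NZCV=0011
1: · ADDVC
2: ✓ ADDNE  r0←0x1c
3: ✓ SUBNE  r3←0x66
4: ✓ CMP  NZCV=1000
5: · SUBGT
6: ✓ SUBLE  r2←0x97
7: ✓ CMP  NZCV=0011
8: ✓ MOVLE  r2←0xff
9: · MOVGE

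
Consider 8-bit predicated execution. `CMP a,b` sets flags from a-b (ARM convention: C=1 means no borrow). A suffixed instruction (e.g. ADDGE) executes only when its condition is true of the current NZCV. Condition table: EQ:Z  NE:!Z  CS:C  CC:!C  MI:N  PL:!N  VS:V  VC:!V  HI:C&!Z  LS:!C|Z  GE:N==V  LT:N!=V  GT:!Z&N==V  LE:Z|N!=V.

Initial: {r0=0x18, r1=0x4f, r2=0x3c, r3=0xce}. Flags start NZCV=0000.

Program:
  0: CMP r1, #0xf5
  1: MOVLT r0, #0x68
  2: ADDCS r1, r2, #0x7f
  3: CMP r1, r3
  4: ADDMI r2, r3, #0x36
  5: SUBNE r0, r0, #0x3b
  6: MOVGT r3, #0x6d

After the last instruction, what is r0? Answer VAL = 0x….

0: ✓ CMP  NZCV=0000
1: · MOVLT
2: · ADDCS
3: ✓ CMP  NZCV=1001
4: ✓ ADDMI  r2←0x04
5: ✓ SUBNE  r0←0xdd
6: ✓ MOVGT  r3←0x6d

VAL = 0xdd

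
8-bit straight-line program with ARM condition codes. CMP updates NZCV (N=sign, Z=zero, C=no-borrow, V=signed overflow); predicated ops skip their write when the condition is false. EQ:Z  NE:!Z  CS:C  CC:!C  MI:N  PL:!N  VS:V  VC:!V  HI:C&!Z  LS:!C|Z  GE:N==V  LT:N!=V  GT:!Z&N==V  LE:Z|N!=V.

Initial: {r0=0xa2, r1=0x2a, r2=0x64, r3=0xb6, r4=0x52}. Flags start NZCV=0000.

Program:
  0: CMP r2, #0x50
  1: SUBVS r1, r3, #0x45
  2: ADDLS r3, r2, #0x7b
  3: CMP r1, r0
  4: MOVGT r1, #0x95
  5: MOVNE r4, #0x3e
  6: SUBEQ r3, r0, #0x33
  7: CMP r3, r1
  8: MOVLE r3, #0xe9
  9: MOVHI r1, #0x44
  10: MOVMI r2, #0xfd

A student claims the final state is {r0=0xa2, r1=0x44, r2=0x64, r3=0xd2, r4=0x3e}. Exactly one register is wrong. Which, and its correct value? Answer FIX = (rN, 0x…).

0: ✓ CMP  NZCV=0010
1: · SUBVS
2: · ADDLS
3: ✓ CMP  NZCV=1001
4: ✓ MOVGT  r1←0x95
5: ✓ MOVNE  r4←0x3e
6: · SUBEQ
7: ✓ CMP  NZCV=0010
8: · MOVLE
9: ✓ MOVHI  r1←0x44
10: · MOVMI

FIX = (r3, 0xb6)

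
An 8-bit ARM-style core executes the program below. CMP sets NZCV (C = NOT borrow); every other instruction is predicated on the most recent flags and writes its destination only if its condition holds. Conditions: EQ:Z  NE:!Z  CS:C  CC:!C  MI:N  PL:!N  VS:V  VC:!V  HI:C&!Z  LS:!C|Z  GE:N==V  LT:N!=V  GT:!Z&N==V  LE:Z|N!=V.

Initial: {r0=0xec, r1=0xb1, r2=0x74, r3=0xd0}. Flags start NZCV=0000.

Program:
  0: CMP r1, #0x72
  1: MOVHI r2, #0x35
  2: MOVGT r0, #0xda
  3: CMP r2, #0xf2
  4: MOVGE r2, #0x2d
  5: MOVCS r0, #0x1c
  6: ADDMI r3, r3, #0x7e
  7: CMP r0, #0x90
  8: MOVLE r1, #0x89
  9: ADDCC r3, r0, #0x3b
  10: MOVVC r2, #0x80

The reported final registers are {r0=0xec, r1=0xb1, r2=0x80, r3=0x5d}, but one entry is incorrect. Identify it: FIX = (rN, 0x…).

FIX = (r3, 0xd0)

0: ✓ CMP  NZCV=0011
1: ✓ MOVHI  r2←0x35
2: · MOVGT
3: ✓ CMP  NZCV=0000
4: ✓ MOVGE  r2←0x2d
5: · MOVCS
6: · ADDMI
7: ✓ CMP  NZCV=0010
8: · MOVLE
9: · ADDCC
10: ✓ MOVVC  r2←0x80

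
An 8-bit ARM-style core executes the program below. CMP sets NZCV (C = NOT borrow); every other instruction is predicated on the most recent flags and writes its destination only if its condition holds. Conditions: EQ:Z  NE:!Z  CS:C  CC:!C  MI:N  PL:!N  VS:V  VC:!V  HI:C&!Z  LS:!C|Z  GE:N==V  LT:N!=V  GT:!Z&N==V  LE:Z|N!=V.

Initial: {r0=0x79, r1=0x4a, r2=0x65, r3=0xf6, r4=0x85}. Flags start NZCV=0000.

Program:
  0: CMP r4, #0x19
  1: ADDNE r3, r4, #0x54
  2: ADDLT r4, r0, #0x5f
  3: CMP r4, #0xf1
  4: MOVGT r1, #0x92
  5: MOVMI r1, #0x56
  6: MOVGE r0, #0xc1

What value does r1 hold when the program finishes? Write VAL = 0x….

VAL = 0x56

0: ✓ CMP  NZCV=0011
1: ✓ ADDNE  r3←0xd9
2: ✓ ADDLT  r4←0xd8
3: ✓ CMP  NZCV=1000
4: · MOVGT
5: ✓ MOVMI  r1←0x56
6: · MOVGE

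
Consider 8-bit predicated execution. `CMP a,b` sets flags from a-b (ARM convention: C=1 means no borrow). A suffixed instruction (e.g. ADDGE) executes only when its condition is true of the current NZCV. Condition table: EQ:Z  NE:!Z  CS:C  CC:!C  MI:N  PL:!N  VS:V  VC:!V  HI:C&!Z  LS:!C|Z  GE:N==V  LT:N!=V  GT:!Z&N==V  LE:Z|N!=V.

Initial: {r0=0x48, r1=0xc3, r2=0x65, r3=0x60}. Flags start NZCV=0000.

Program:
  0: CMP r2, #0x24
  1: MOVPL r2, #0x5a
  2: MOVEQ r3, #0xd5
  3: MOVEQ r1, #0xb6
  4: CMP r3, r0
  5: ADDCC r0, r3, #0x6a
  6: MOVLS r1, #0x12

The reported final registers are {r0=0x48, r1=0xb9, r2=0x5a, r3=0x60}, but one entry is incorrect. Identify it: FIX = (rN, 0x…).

FIX = (r1, 0xc3)

0: ✓ CMP  NZCV=0010
1: ✓ MOVPL  r2←0x5a
2: · MOVEQ
3: · MOVEQ
4: ✓ CMP  NZCV=0010
5: · ADDCC
6: · MOVLS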